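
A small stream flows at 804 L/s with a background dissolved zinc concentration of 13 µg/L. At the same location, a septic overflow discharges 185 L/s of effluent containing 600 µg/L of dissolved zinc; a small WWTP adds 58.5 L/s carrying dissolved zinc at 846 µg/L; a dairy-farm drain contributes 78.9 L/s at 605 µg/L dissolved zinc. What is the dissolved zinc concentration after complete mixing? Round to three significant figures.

Mixed concentration C = ΣQC/ΣQ = (804.0·13.00 + 185.0·600.0 + 58.50·846.0 + 78.90·605.0) / 1126 = 218700/1126 = 194.1 µg/L.

194 µg/L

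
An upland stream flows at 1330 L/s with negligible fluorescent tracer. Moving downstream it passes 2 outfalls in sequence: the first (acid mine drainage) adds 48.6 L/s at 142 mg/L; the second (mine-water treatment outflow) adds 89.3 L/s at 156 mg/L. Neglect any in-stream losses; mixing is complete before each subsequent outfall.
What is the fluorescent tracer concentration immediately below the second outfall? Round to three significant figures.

14.2 mg/L

Outfall 1: combined Q = 1379 L/s; C = (1330·0 + 48.60·142.0)/1379 = 5.006 mg/L.
Outfall 2: combined Q = 1468 L/s; C = (1379·5.006 + 89.30·156.0)/1468 = 14.19 mg/L.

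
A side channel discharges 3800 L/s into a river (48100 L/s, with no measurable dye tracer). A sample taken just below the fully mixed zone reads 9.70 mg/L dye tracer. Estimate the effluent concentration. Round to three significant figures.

Mass balance: 48100·0 + 3800·Cₑ = 51900·9.700
→ Cₑ = (51900·9.700 − 48100·0) / 3800 = 132.5 mg/L.

132 mg/L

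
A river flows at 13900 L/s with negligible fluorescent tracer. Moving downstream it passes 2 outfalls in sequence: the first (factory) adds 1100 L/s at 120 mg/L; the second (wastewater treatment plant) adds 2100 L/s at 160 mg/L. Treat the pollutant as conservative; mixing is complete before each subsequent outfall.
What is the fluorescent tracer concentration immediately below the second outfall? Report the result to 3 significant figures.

Below outfall 1: Q → 15000 L/s, C = (13900·0 + 1100·120.0)/15000 = 8.800 mg/L.
Below outfall 2: Q → 17100 L/s, C = (15000·8.800 + 2100·160.0)/17100 = 27.37 mg/L.

27.4 mg/L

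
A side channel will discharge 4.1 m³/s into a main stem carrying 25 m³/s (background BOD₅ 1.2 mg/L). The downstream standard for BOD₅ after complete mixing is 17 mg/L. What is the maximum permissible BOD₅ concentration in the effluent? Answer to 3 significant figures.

At the limit, (Qr·Cr + Qe·Cₑ)/(Qr + Qe) = 17:
Cₑ = (29.10·17 − 25.00·1.200) / 4.100 = 113.3 mg/L.

113 mg/L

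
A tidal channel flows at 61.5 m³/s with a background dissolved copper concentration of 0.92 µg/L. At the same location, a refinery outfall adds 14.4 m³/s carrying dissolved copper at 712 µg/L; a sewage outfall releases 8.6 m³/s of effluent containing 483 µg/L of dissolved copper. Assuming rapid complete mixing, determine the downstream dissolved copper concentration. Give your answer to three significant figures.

171 µg/L

After mixing, C = (61.50·0.9200 + 14.40·712.0 + 8.600·483.0) / 84.50 = 14460/84.50 = 171.2 µg/L.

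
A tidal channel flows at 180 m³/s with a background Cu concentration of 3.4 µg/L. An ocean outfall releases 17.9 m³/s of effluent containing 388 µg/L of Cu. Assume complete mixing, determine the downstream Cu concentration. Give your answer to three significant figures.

After mixing, C = (180.0·3.400 + 17.90·388.0) / 197.9 = 7557/197.9 = 38.19 µg/L.

38.2 µg/L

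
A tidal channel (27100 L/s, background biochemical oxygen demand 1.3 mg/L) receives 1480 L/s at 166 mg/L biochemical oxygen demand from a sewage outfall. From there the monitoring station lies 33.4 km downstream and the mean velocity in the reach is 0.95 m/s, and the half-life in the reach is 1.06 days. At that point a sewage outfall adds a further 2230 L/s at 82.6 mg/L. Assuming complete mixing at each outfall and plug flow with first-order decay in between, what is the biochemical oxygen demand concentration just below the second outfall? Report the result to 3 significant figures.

13.0 mg/L

Mass balance: C = (27100·1.300 + 1480·166.0) / 28580 = 280900/28580 = 9.829 mg/L; combined flow 28580 L/s.
Travel time t = 33.4·1000 / 0.95 = 35160 s = 9.766 h.
Half-life 1.06 d → k = ln 2 / 1.06 = 0.6539 d⁻¹.
First-order decay: C = 9.829·exp(−k·t) = 9.829·0.7664 = 7.533 mg/L.
At the second outfall, C = (28580·7.533 + 2230·82.60) / (28580 + 2230) = 12.97 mg/L.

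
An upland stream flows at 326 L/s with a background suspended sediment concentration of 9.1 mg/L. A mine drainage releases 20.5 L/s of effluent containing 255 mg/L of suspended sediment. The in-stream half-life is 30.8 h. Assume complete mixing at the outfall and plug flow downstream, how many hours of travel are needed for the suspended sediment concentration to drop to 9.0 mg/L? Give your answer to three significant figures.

42.9 h

Mass balance: C = (326.0·9.100 + 20.50·255.0) / 346.5 = 8194/346.5 = 23.65 mg/L.
Half-life 30.8 h → k = ln 2 / 30.8 = 0.02250 h⁻¹ = 0.5401 d⁻¹.
23.65·exp(−k·t) = 9.0 → t = ln(23.65/9.0)/k = 154500 s = 42.93 h.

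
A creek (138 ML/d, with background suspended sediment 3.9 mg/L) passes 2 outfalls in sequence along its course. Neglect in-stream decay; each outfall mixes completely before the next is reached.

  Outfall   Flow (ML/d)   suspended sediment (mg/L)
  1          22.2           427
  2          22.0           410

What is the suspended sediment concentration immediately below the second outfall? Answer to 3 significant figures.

104 mg/L

Outfall 1: combined Q = 160.2 ML/d; C = (138.0·3.900 + 22.20·427.0)/160.2 = 62.53 mg/L.
Outfall 2: combined Q = 182.2 ML/d; C = (160.2·62.53 + 22.00·410.0)/182.2 = 104.5 mg/L.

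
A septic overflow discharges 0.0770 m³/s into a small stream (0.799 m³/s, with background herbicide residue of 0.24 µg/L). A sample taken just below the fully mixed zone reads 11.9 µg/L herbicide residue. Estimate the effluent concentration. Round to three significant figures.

133 µg/L

Mass balance: 0.7990·0.2400 + 0.07700·Cₑ = 0.8760·11.90
→ Cₑ = (0.8760·11.90 − 0.7990·0.2400) / 0.07700 = 132.9 µg/L.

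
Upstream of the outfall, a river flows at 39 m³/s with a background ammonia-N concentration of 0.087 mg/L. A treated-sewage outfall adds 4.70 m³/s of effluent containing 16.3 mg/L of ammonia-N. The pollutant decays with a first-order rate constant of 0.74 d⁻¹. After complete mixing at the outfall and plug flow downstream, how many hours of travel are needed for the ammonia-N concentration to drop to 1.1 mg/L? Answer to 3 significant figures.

16.5 h

Mixed concentration C = ΣQC/ΣQ = (39.00·0.08700 + 4.700·16.30) / 43.70 = 80.00/43.70 = 1.831 mg/L.
1.831·exp(−k·t) = 1.1 → t = ln(1.831/1.1)/k = 59480 s = 16.52 h.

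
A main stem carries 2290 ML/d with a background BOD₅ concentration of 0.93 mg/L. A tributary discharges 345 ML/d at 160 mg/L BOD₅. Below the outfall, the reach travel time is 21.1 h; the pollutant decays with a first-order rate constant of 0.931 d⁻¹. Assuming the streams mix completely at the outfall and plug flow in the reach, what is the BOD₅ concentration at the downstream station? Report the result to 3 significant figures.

Conservation of mass: C = (2290·0.9300 + 345.0·160.0) / 2635 = 57330/2635 = 21.76 mg/L.
First-order decay: C = 21.76·exp(−k·t) = 21.76·0.4411 = 9.597 mg/L.

9.60 mg/L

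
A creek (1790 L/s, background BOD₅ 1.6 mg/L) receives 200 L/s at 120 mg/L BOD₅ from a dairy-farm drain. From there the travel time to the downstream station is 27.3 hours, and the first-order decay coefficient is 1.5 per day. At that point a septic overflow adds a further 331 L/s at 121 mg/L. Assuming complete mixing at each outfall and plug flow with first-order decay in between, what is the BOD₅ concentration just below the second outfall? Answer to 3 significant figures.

19.4 mg/L

Conservation of mass: C = (1790·1.600 + 200.0·120.0) / 1990 = 26860/1990 = 13.50 mg/L; combined flow 1990 L/s.
First-order decay: C = 13.50·exp(−k·t) = 13.50·0.1815 = 2.451 mg/L.
At the second outfall, C = (1990·2.451 + 331.0·121.0) / (1990 + 331.0) = 19.36 mg/L.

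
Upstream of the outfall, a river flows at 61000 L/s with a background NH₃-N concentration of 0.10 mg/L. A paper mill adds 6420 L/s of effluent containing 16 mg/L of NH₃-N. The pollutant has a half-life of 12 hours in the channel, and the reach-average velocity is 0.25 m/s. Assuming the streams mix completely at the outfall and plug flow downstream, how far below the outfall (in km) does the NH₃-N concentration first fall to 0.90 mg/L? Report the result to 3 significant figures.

Mass balance: C = (61000·0.1000 + 6420·16.00) / 67420 = 108800/67420 = 1.614 mg/L.
Half-life 12 h → k = ln 2 / 12 = 0.05776 h⁻¹ = 1.386 d⁻¹.
Set 1.614·exp(−k·t) = 0.90 → t = ln(1.614/0.90)/k = 36400 s = 10.11 h.
Distance = v·t = 0.25·36400 = 9101 m = 9.101 km.

9.10 km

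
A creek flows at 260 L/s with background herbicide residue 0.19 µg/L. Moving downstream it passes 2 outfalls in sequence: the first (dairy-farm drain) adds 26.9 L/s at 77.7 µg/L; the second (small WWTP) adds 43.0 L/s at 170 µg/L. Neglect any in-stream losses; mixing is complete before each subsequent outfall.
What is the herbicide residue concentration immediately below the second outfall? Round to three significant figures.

28.6 µg/L

Outfall 1: combined Q = 286.9 L/s; C = (260.0·0.1900 + 26.90·77.70)/286.9 = 7.457 µg/L.
Outfall 2: combined Q = 329.9 L/s; C = (286.9·7.457 + 43.00·170.0)/329.9 = 28.64 µg/L.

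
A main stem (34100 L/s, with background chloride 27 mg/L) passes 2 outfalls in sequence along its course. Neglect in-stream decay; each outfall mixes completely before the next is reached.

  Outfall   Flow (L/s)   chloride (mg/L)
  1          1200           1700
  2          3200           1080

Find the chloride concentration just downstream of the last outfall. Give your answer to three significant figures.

167 mg/L

After outfall 1: Q = 34100 + 1200 = 35300 L/s; C = (34100·27.00 + 1200·1700)/35300 = 83.87 mg/L.
After outfall 2: Q = 35300 + 3200 = 38500 L/s; C = (35300·83.87 + 3200·1080)/38500 = 166.7 mg/L.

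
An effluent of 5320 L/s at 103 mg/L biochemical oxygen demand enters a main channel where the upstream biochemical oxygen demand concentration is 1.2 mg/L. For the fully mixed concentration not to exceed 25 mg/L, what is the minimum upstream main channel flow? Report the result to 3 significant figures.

17400 L/s

Set C_mix = 25: (Q·1.200 + 5320·103.0) / (Q + 5320) = 25
→ Q = 5320·(103.0 − 25)/(25 − 1.200) = 17440 L/s.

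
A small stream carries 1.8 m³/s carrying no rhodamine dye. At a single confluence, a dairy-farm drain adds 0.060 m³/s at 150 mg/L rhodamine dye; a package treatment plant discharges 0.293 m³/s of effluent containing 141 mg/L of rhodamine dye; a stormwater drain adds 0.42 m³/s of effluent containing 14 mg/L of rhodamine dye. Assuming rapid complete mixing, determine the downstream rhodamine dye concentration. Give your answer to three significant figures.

After mixing, C = (1.800·0 + 0.06000·150.0 + 0.2930·141.0 + 0.4200·14.00) / 2.573 = 56.19/2.573 = 21.84 mg/L.

21.8 mg/L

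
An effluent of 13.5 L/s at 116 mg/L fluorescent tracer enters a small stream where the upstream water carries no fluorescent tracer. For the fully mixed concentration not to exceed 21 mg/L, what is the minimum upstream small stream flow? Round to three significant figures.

61.1 L/s

Set C_mix = 21: (Q·0 + 13.50·116.0) / (Q + 13.50) = 21
→ Q = 13.50·(116.0 − 21)/(21 − 0) = 61.07 L/s.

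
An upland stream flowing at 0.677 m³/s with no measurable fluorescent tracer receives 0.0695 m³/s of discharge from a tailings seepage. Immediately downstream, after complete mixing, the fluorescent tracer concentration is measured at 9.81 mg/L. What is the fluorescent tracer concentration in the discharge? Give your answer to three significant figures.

105 mg/L

Mass balance: 0.6770·0 + 0.06950·Cₑ = 0.7465·9.810
→ Cₑ = (0.7465·9.810 − 0.6770·0) / 0.06950 = 105.4 mg/L.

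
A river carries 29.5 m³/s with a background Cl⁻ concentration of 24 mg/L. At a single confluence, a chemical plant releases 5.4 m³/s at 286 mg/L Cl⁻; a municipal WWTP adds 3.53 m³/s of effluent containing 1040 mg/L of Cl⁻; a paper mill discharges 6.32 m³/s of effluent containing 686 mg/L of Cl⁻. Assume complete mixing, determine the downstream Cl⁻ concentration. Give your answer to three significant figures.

229 mg/L

Mixed concentration C = ΣQC/ΣQ = (29.50·24.00 + 5.400·286.0 + 3.530·1040 + 6.320·686.0) / 44.75 = 10260/44.75 = 229.3 mg/L.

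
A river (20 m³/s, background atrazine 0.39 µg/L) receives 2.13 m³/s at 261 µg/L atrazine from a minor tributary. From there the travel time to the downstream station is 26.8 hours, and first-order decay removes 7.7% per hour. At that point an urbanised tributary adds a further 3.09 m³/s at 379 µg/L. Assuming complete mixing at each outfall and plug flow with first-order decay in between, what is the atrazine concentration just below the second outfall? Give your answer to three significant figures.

Flow-weighted average: C = (20.00·0.3900 + 2.130·261.0) / 22.13 = 563.7/22.13 = 25.47 µg/L; combined flow 22.13 m³/s.
7.7%/h lost → k = −ln(1 − 0.077) = 0.08013 h⁻¹.
Decay over the reach: 25.47·exp(−kt) = 25.47·0.1168 = 2.975 µg/L.
Second outfall: C = (22.13·2.975 + 3.090·379.0)/25.22 = 49.05 µg/L.

49.0 µg/L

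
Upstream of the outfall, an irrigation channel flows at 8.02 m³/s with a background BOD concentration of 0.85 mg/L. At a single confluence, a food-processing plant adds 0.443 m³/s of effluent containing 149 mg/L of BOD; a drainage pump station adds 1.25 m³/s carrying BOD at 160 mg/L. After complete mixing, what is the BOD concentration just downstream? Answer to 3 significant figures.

28.1 mg/L

After mixing, C = (8.020·0.8500 + 0.4430·149.0 + 1.250·160.0) / 9.713 = 272.8/9.713 = 28.09 mg/L.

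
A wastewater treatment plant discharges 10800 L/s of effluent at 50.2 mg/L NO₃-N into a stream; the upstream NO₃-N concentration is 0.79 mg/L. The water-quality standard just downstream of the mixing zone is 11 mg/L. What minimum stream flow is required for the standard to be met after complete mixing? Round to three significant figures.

41500 L/s

Set C_mix = 11: (Q·0.7900 + 10800·50.20) / (Q + 10800) = 11
→ Q = 10800·(50.20 − 11)/(11 − 0.7900) = 41470 L/s.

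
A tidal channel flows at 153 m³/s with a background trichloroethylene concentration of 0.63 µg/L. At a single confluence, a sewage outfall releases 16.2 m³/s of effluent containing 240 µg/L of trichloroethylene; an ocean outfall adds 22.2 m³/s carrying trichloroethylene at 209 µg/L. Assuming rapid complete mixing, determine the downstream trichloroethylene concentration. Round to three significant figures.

Mass balance: C = (153.0·0.6300 + 16.20·240.0 + 22.20·209.0) / 191.4 = 8624/191.4 = 45.06 µg/L.

45.1 µg/L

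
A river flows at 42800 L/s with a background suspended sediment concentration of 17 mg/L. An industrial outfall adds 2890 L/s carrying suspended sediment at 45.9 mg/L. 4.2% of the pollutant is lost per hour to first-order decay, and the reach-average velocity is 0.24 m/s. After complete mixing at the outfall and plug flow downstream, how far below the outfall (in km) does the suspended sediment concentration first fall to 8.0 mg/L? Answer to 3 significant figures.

17.2 km

After mixing, C = (42800·17.00 + 2890·45.90) / 45690 = 860300/45690 = 18.83 mg/L.
4.2%/h lost → k = −ln(1 − 0.042) = 0.04291 h⁻¹.
Set 18.83·exp(−k·t) = 8.0 → t = ln(18.83/8.0)/k = 71810 s = 19.95 h.
Distance = v·t = 0.24·71810 = 17230 m = 17.23 km.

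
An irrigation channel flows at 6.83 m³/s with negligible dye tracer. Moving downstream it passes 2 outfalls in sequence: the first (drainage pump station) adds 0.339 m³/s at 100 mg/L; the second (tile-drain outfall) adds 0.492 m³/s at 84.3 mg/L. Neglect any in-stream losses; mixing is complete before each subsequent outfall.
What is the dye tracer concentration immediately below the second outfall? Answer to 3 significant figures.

Outfall 1: combined Q = 7.169 m³/s; C = (6.830·0 + 0.3390·100.0)/7.169 = 4.729 mg/L.
Outfall 2: combined Q = 7.661 m³/s; C = (7.169·4.729 + 0.4920·84.30)/7.661 = 9.839 mg/L.

9.84 mg/L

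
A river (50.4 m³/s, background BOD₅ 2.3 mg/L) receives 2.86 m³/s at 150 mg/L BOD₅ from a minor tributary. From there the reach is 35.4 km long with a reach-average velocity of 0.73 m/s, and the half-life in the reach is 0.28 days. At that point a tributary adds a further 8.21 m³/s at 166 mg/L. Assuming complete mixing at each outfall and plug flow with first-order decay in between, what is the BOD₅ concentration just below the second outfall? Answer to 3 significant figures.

Mass balance: C = (50.40·2.300 + 2.860·150.0) / 53.26 = 544.9/53.26 = 10.23 mg/L; combined flow 53.26 m³/s.
Travel time t = 35.4·1000 / 0.73 = 48490 s = 13.47 h.
Half-life 0.28 d → k = ln 2 / 0.28 = 2.476 d⁻¹.
Applying C = C₀e^(−kt): 10.23 × 0.2492 = 2.550 mg/L.
At the second outfall, C = (53.26·2.550 + 8.210·166.0) / (53.26 + 8.210) = 24.38 mg/L.

24.4 mg/L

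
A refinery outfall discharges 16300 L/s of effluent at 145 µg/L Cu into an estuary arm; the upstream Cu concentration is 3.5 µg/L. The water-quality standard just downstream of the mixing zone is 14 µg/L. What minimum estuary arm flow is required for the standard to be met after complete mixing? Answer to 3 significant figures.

Set C_mix = 14: (Q·3.500 + 16300·145.0) / (Q + 16300) = 14
→ Q = 16300·(145.0 − 14)/(14 − 3.500) = 203400 L/s.

203000 L/s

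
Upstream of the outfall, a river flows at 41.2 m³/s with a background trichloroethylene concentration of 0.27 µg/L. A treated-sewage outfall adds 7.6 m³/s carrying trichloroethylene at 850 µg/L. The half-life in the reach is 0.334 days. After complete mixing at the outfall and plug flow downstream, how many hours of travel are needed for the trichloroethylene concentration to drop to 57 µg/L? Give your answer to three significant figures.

Mixed concentration C = ΣQC/ΣQ = (41.20·0.2700 + 7.600·850.0) / 48.80 = 6471/48.80 = 132.6 µg/L.
Half-life 0.334 d → k = ln 2 / 0.334 = 2.075 d⁻¹.
132.6·exp(−k·t) = 57 → t = ln(132.6/57)/k = 35150 s = 9.764 h.

9.76 h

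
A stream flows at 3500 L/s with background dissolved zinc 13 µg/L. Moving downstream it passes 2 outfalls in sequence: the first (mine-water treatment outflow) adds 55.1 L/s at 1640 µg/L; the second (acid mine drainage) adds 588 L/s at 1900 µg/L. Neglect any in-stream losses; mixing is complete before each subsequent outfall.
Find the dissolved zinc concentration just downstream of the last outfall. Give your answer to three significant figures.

Outfall 1: combined Q = 3555 L/s; C = (3500·13.00 + 55.10·1640)/3555 = 38.22 µg/L.
Outfall 2: combined Q = 4143 L/s; C = (3555·38.22 + 588.0·1900)/4143 = 302.4 µg/L.

302 µg/L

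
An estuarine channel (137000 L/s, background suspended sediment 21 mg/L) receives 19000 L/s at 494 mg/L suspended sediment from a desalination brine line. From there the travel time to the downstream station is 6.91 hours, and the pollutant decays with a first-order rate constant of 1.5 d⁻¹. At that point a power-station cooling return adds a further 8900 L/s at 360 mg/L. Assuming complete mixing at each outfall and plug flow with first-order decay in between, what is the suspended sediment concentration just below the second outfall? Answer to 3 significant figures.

Mixed concentration C = ΣQC/ΣQ = (137000·21.00 + 19000·494.0) / 156000 = 12260000/156000 = 78.61 mg/L; combined flow 156000 L/s.
Decay over the reach: 78.61·exp(−kt) = 78.61·0.6493 = 51.04 mg/L.
At the second outfall, C = (156000·51.04 + 8900·360.0) / (156000 + 8900) = 67.72 mg/L.

67.7 mg/L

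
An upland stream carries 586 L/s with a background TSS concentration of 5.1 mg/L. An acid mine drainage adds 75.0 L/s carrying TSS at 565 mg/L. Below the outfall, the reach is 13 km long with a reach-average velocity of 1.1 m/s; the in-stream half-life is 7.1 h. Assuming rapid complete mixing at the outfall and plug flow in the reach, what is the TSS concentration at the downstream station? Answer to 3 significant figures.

49.8 mg/L

Flow-weighted average: C = (586.0·5.100 + 75.00·565.0) / 661.0 = 45360/661.0 = 68.63 mg/L.
Travel time t = 13·1000 / 1.1 = 11820 s = 3.283 h.
Half-life 7.1 h → k = ln 2 / 7.1 = 0.09763 h⁻¹ = 2.343 d⁻¹.
Decay over the reach: 68.63·exp(−kt) = 68.63·0.7258 = 49.81 mg/L.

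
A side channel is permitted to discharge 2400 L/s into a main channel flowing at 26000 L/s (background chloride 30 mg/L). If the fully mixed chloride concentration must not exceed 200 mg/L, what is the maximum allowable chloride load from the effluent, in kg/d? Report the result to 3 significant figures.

Mass balance at the limit: 26000·30.00 + 2400·Cₑ = 28400·200 → Cₑ = 2042 mg/L.
2400 L/s = 2.400 m³/s. Load = 2.400 m³/s × 2042 g/m³ × 86 400 s/d = 423400 kg/d.

423000 kg/d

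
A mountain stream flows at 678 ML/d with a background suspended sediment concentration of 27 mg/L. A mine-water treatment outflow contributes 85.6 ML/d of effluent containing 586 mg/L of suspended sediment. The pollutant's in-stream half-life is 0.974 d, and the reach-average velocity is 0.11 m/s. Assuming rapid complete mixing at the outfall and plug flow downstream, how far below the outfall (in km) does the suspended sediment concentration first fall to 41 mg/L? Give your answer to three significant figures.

10.5 km

Mixed concentration C = ΣQC/ΣQ = (678.0·27.00 + 85.60·586.0) / 763.6 = 68470/763.6 = 89.66 mg/L.
Half-life 0.974 d → k = ln 2 / 0.974 = 0.7117 d⁻¹.
Set 89.66·exp(−k·t) = 41 → t = ln(89.66/41)/k = 95000 s = 26.39 h.
Distance = v·t = 0.11·95000 = 10450 m = 10.45 km.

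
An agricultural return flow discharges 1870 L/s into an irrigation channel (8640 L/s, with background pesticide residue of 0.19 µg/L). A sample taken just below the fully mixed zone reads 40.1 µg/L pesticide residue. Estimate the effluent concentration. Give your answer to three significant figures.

224 µg/L

Mass balance: 8640·0.1900 + 1870·Cₑ = 10510·40.10
→ Cₑ = (10510·40.10 − 8640·0.1900) / 1870 = 224.5 µg/L.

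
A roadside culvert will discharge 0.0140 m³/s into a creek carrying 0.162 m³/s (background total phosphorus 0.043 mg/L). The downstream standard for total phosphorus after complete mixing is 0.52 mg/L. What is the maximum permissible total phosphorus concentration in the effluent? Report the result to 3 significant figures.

At the limit, (Qr·Cr + Qe·Cₑ)/(Qr + Qe) = 0.52:
Cₑ = (0.1760·0.52 − 0.1620·0.04300) / 0.01400 = 6.040 mg/L.

6.04 mg/L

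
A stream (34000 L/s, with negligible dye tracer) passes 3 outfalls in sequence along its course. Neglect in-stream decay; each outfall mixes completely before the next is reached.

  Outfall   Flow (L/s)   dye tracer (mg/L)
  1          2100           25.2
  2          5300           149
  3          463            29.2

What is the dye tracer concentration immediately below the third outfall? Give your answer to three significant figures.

After outfall 1: Q = 34000 + 2100 = 36100 L/s; C = (34000·0 + 2100·25.20)/36100 = 1.466 mg/L.
After outfall 2: Q = 36100 + 5300 = 41400 L/s; C = (36100·1.466 + 5300·149.0)/41400 = 20.35 mg/L.
After outfall 3: Q = 41400 + 463.0 = 41860 L/s; C = (41400·20.35 + 463.0·29.20)/41860 = 20.45 mg/L.

20.5 mg/L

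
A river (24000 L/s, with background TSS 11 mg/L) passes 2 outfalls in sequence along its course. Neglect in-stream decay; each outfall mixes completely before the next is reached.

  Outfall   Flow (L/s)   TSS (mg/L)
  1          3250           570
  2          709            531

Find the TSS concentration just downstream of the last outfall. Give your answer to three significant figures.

89.2 mg/L

After outfall 1: Q = 24000 + 3250 = 27250 L/s; C = (24000·11.00 + 3250·570.0)/27250 = 77.67 mg/L.
After outfall 2: Q = 27250 + 709.0 = 27960 L/s; C = (27250·77.67 + 709.0·531.0)/27960 = 89.17 mg/L.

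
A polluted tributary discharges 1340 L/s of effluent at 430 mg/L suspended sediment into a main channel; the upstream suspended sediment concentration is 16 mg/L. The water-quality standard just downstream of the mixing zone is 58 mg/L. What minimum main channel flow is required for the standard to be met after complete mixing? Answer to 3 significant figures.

11900 L/s

Set C_mix = 58: (Q·16.00 + 1340·430.0) / (Q + 1340) = 58
→ Q = 1340·(430.0 − 58)/(58 − 16.00) = 11870 L/s.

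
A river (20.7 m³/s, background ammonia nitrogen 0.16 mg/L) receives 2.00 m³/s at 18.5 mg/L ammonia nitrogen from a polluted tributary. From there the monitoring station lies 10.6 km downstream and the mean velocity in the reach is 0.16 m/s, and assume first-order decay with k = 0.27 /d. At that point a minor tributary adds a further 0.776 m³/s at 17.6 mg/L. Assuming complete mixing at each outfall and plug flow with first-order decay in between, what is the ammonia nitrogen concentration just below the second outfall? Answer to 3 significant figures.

1.98 mg/L

Mixed concentration C = ΣQC/ΣQ = (20.70·0.1600 + 2.000·18.50) / 22.70 = 40.31/22.70 = 1.776 mg/L; combined flow 22.70 m³/s.
Travel time t = 10.6·1000 / 0.16 = 66250 s = 18.40 h.
First-order decay: C = 1.776·exp(−k·t) = 1.776·0.8130 = 1.444 mg/L.
At the second outfall, C = (22.70·1.444 + 0.7760·17.60) / (22.70 + 0.7760) = 1.978 mg/L.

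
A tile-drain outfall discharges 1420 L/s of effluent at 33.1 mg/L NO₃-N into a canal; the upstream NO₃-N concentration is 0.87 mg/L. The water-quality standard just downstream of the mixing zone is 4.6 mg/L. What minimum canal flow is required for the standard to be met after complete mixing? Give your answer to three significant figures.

10800 L/s

Set C_mix = 4.6: (Q·0.8700 + 1420·33.10) / (Q + 1420) = 4.6
→ Q = 1420·(33.10 − 4.6)/(4.6 − 0.8700) = 10850 L/s.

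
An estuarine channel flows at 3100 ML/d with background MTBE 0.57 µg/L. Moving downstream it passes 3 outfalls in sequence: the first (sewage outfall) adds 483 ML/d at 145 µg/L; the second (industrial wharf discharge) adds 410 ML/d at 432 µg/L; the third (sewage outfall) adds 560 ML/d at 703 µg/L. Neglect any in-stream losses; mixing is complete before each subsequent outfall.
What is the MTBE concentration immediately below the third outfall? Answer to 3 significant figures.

Outfall 1: combined Q = 3583 ML/d; C = (3100·0.5700 + 483.0·145.0)/3583 = 20.04 µg/L.
Outfall 2: combined Q = 3993 ML/d; C = (3583·20.04 + 410.0·432.0)/3993 = 62.34 µg/L.
Outfall 3: combined Q = 4553 ML/d; C = (3993·62.34 + 560.0·703.0)/4553 = 141.1 µg/L.

141 µg/L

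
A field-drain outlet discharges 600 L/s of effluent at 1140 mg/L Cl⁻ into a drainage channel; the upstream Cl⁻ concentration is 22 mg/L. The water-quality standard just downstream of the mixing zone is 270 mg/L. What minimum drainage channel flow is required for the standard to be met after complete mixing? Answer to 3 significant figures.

2100 L/s

Set C_mix = 270: (Q·22.00 + 600.0·1140) / (Q + 600.0) = 270
→ Q = 600.0·(1140 − 270)/(270 − 22.00) = 2105 L/s.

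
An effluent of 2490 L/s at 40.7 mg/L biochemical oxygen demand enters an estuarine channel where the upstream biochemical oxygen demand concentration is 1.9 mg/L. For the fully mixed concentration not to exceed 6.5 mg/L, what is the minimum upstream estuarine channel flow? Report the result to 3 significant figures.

18500 L/s

Set C_mix = 6.5: (Q·1.900 + 2490·40.70) / (Q + 2490) = 6.5
→ Q = 2490·(40.70 − 6.5)/(6.5 − 1.900) = 18510 L/s.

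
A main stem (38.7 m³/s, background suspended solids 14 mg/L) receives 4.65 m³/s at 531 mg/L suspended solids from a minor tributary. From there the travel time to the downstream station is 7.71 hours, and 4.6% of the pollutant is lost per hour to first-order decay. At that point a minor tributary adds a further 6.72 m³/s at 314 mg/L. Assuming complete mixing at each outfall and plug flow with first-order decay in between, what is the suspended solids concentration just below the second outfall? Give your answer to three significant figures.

Conservation of mass: C = (38.70·14.00 + 4.650·531.0) / 43.35 = 3011/43.35 = 69.46 mg/L; combined flow 43.35 m³/s.
4.6%/h lost → k = −ln(1 − 0.046) = 0.04709 h⁻¹.
First-order decay: C = 69.46·exp(−k·t) = 69.46·0.6955 = 48.31 mg/L.
At the second outfall, C = (43.35·48.31 + 6.720·314.0) / (43.35 + 6.720) = 83.97 mg/L.

84.0 mg/L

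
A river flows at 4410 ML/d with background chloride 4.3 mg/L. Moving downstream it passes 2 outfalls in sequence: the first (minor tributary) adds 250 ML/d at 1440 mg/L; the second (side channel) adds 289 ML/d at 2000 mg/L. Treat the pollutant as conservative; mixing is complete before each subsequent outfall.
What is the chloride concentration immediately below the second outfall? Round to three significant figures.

After outfall 1: Q = 4410 + 250.0 = 4660 ML/d; C = (4410·4.300 + 250.0·1440)/4660 = 81.32 mg/L.
After outfall 2: Q = 4660 + 289.0 = 4949 ML/d; C = (4660·81.32 + 289.0·2000)/4949 = 193.4 mg/L.

193 mg/L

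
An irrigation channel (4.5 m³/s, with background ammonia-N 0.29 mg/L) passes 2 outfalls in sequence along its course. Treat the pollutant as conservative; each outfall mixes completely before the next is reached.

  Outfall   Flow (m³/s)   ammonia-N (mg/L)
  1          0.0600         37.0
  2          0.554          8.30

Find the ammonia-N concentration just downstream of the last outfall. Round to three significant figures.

1.59 mg/L

After outfall 1: Q = 4.500 + 0.06000 = 4.560 m³/s; C = (4.500·0.2900 + 0.06000·37.00)/4.560 = 0.7730 mg/L.
After outfall 2: Q = 4.560 + 0.5540 = 5.114 m³/s; C = (4.560·0.7730 + 0.5540·8.300)/5.114 = 1.588 mg/L.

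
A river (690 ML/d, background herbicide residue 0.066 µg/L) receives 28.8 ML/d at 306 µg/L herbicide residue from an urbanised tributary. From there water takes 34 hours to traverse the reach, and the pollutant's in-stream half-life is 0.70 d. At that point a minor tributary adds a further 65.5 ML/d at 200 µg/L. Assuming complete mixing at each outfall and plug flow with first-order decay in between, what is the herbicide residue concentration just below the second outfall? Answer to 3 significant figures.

Conservation of mass: C = (690.0·0.06600 + 28.80·306.0) / 718.8 = 8858/718.8 = 12.32 µg/L; combined flow 718.8 ML/d.
Half-life 0.70 d → k = ln 2 / 0.70 = 0.9902 d⁻¹.
After decay, C = 12.32 × e^(−kt) = 12.32 × 0.2459 = 3.031 µg/L.
At the second outfall, C = (718.8·3.031 + 65.50·200.0) / (718.8 + 65.50) = 19.48 µg/L.

19.5 µg/L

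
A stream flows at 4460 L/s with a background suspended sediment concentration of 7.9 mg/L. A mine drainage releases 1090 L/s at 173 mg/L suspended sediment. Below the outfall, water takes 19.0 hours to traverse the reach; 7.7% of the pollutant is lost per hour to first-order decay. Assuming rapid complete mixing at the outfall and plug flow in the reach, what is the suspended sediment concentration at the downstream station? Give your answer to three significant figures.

Mixed concentration C = ΣQC/ΣQ = (4460·7.900 + 1090·173.0) / 5550 = 223800/5550 = 40.33 mg/L.
7.7%/h lost → k = −ln(1 − 0.077) = 0.08013 h⁻¹.
First-order decay: C = 40.33·exp(−k·t) = 40.33·0.2182 = 8.798 mg/L.

8.80 mg/L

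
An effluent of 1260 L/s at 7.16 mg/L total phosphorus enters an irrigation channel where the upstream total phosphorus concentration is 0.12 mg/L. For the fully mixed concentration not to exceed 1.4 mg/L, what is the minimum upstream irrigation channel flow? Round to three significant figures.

Set C_mix = 1.4: (Q·0.1200 + 1260·7.160) / (Q + 1260) = 1.4
→ Q = 1260·(7.160 − 1.4)/(1.4 − 0.1200) = 5670 L/s.

5670 L/s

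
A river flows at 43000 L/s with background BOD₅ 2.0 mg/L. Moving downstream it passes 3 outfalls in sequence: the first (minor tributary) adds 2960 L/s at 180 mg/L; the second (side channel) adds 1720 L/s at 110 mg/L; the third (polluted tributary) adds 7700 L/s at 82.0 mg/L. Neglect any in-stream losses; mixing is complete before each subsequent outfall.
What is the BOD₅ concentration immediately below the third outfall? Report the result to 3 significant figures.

Below outfall 1: Q → 45960 L/s, C = (43000·2.000 + 2960·180.0)/45960 = 13.46 mg/L.
Below outfall 2: Q → 47680 L/s, C = (45960·13.46 + 1720·110.0)/47680 = 16.95 mg/L.
Below outfall 3: Q → 55380 L/s, C = (47680·16.95 + 7700·82.00)/55380 = 25.99 mg/L.

26.0 mg/L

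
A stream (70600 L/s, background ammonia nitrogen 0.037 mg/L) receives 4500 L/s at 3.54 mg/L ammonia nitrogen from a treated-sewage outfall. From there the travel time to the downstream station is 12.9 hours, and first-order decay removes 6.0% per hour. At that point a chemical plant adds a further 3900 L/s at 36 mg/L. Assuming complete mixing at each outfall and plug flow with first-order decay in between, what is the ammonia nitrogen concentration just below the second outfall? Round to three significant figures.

1.88 mg/L

Conservation of mass: C = (70600·0.03700 + 4500·3.540) / 75100 = 18540/75100 = 0.2469 mg/L; combined flow 75100 L/s.
6.0%/h lost → k = −ln(1 − 0.06) = 0.06188 h⁻¹.
First-order decay: C = 0.2469·exp(−k·t) = 0.2469·0.4501 = 0.1111 mg/L.
At the second outfall, C = (75100·0.1111 + 3900·36.00) / (75100 + 3900) = 1.883 mg/L.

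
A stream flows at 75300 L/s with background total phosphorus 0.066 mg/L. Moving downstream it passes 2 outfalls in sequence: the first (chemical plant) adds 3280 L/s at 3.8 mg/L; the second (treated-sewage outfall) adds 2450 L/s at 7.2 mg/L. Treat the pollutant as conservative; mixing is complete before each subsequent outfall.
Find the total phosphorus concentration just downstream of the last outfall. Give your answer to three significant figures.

Outfall 1: combined Q = 78580 L/s; C = (75300·0.06600 + 3280·3.800)/78580 = 0.2219 mg/L.
Outfall 2: combined Q = 81030 L/s; C = (78580·0.2219 + 2450·7.200)/81030 = 0.4328 mg/L.

0.433 mg/L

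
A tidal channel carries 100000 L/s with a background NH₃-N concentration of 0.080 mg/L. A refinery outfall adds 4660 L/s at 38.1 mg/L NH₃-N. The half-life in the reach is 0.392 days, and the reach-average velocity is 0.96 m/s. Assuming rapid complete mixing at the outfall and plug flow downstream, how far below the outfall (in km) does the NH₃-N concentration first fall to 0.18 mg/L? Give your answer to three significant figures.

107 km

After mixing, C = (100000·0.08000 + 4660·38.10) / 104700 = 185500/104700 = 1.773 mg/L.
Half-life 0.392 d → k = ln 2 / 0.392 = 1.768 d⁻¹.
Set 1.773·exp(−k·t) = 0.18 → t = ln(1.773/0.18)/k = 111800 s = 31.05 h.
Distance = v·t = 0.96·111800 = 107300 m = 107.3 km.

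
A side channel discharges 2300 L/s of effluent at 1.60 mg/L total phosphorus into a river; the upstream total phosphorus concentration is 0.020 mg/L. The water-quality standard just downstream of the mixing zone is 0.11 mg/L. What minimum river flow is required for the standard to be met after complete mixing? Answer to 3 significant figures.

Set C_mix = 0.11: (Q·0.02000 + 2300·1.600) / (Q + 2300) = 0.11
→ Q = 2300·(1.600 − 0.11)/(0.11 − 0.02000) = 38080 L/s.

38100 L/s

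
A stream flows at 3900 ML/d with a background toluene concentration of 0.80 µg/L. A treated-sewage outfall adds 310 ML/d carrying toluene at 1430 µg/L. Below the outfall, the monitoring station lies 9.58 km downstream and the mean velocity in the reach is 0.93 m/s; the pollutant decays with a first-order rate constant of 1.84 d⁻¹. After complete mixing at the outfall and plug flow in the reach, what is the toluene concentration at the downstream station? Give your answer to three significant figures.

85.2 µg/L

Mixed concentration C = ΣQC/ΣQ = (3900·0.8000 + 310.0·1430) / 4210 = 446400/4210 = 106.0 µg/L.
Travel time t = 9.58·1000 / 0.93 = 10300 s = 2.861 h.
First-order decay: C = 106.0·exp(−k·t) = 106.0·0.8030 = 85.15 µg/L.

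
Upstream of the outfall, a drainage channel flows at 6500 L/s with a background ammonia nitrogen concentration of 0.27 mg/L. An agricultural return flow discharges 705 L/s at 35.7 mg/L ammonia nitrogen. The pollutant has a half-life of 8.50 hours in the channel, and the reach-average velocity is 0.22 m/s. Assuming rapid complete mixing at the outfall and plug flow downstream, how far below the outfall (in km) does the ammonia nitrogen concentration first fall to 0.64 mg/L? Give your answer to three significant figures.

After mixing, C = (6500·0.2700 + 705.0·35.70) / 7205 = 26920/7205 = 3.737 mg/L.
Half-life 8.50 h → k = ln 2 / 8.50 = 0.08155 h⁻¹ = 1.957 d⁻¹.
Set 3.737·exp(−k·t) = 0.64 → t = ln(3.737/0.64)/k = 77900 s = 21.64 h.
Distance = v·t = 0.22·77900 = 17140 m = 17.14 km.

17.1 km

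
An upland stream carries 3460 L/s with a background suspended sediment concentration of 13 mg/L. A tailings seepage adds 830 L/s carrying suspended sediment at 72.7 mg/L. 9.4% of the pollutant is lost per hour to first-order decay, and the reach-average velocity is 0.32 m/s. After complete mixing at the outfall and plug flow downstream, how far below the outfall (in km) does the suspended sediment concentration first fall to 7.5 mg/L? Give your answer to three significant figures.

13.8 km

Mixed concentration C = ΣQC/ΣQ = (3460·13.00 + 830.0·72.70) / 4290 = 105300/4290 = 24.55 mg/L.
9.4%/h lost → k = −ln(1 − 0.094) = 0.09872 h⁻¹.
Set 24.55·exp(−k·t) = 7.5 → t = ln(24.55/7.5)/k = 43240 s = 12.01 h.
Distance = v·t = 0.32·43240 = 13840 m = 13.84 km.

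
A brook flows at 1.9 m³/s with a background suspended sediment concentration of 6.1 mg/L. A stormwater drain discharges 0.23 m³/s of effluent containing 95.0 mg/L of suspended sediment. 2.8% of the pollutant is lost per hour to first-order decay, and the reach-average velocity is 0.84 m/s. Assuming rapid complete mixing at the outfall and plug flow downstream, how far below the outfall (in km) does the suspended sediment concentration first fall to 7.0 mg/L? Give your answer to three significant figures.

Mixed concentration C = ΣQC/ΣQ = (1.900·6.100 + 0.2300·95.00) / 2.130 = 33.44/2.130 = 15.70 mg/L.
2.8%/h lost → k = −ln(1 − 0.028) = 0.02840 h⁻¹.
Set 15.70·exp(−k·t) = 7.0 → t = ln(15.70/7.0)/k = 102400 s = 28.44 h.
Distance = v·t = 0.84·102400 = 86010 m = 86.01 km.

86.0 km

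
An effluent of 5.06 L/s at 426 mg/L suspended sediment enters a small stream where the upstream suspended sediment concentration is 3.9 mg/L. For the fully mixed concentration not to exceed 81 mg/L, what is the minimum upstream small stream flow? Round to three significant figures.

Set C_mix = 81: (Q·3.900 + 5.060·426.0) / (Q + 5.060) = 81
→ Q = 5.060·(426.0 − 81)/(81 − 3.900) = 22.64 L/s.

22.6 L/s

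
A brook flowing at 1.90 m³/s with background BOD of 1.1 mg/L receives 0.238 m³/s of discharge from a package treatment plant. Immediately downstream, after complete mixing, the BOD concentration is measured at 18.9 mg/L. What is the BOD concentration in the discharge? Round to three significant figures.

Mass balance: 1.900·1.100 + 0.2380·Cₑ = 2.138·18.90
→ Cₑ = (2.138·18.90 − 1.900·1.100) / 0.2380 = 161.0 mg/L.

161 mg/L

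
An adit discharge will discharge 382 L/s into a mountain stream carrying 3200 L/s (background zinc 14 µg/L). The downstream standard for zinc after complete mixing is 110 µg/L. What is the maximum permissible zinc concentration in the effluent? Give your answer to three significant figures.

At the limit, (Qr·Cr + Qe·Cₑ)/(Qr + Qe) = 110:
Cₑ = (3582·110 − 3200·14.00) / 382.0 = 914.2 µg/L.

914 µg/L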